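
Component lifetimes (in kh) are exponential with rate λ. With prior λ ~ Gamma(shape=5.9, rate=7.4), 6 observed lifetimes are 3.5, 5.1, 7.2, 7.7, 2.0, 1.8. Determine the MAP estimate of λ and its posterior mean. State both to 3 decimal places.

Σ times = 27.3. Posterior: Gamma(shape = 5.9+6 = 11.9, rate = 7.4+27.3 = 34.7).
Mode = (α−1)/β = 10.9/34.7 = 0.314.
Mean = α/β = 11.9/34.7 = 0.343.

MAP = 0.314; posterior mean = 0.343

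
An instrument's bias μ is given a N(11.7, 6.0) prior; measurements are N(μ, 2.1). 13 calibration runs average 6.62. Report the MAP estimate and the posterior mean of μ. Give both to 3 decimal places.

Posterior for μ is Normal. Precision-weighted mean: (1/6.0·11.7 + 13/2.1·6.62) / (1/6.0 + 13/2.1) = 6.753.
A Normal posterior is symmetric, so mode = mean.

MAP = 6.753, posterior mean = 6.753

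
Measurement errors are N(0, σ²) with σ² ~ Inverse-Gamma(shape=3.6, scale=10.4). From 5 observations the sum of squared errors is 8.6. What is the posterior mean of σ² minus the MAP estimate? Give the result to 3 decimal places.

0.812

Posterior: Inverse-Gamma(shape = 3.6+5/2 = 6.1, scale = 10.4+8.6/2 = 14.7).
Mode = β/(α+1) = 14.7/7.1 = 2.070.
Mean = β/(α−1) = 14.7/5.1 = 2.882.
Difference = 2.882 − 2.070 = 0.812.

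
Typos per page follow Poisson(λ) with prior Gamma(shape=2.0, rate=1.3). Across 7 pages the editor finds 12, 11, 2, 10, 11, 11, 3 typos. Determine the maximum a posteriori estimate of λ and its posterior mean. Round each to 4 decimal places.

Σ counts = 60. Posterior: Gamma(shape = 2.0+60 = 62.0, rate = 1.3+7 = 8.3).
Mode = (α−1)/β = 61.0/8.3 = 7.3494.
Mean = α/β = 62.0/8.3 = 7.4699.

MAP = 7.3494, posterior mean = 7.4699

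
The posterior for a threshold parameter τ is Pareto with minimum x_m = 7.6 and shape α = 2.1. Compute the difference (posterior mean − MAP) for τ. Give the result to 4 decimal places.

6.9091

The Pareto density is strictly decreasing on [x_m, ∞), so the mode is x_m = 7.6000.
Mean = α·x_m/(α−1) = 2.1·7.6/1.1 = 14.5091.
Difference = 14.5091 − 7.6000 = 6.9091.
Mean > mode: the posterior has a right tail.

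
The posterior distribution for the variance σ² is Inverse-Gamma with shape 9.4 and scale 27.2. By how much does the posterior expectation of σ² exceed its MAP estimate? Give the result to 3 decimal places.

Mode = β/(α+1) = 27.2/10.4 = 2.615.
Mean = β/(α−1) = 27.2/8.4 = 3.238.
Difference = 3.238 − 2.615 = 0.623.

0.623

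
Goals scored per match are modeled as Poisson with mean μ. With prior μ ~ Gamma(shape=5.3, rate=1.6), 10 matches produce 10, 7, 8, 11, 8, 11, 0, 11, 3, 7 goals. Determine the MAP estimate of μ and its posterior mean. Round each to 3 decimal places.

Σ counts = 76. Posterior: Gamma(shape = 5.3+76 = 81.3, rate = 1.6+10 = 11.6).
Mode = (α−1)/β = 80.3/11.6 = 6.922.
Mean = α/β = 81.3/11.6 = 7.009.

MAP = 6.922; posterior mean = 7.009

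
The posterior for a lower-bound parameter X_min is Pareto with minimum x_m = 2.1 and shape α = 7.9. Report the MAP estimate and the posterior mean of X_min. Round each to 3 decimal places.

MAP = 2.100; posterior mean = 2.404

The Pareto density is strictly decreasing on [x_m, ∞), so the mode is x_m = 2.100.
Mean = α·x_m/(α−1) = 7.9·2.1/6.9 = 2.404.
Right-skewed posterior ⇒ mode < mean.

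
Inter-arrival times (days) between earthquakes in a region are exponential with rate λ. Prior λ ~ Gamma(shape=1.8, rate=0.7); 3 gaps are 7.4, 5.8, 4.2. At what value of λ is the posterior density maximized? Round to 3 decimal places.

0.210

Σ times = 17.4. Posterior: Gamma(shape = 1.8+3 = 4.8, rate = 0.7+17.4 = 18.1).
Mode = (α−1)/β = 3.8/18.1 = 0.210.
Mean = α/β = 4.8/18.1 = 0.265.
This is the posterior mode — the MAP estimate.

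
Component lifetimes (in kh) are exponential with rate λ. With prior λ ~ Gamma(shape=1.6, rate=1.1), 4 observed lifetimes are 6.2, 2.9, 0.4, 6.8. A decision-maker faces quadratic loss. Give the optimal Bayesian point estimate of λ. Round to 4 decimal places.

Σ times = 16.3. Posterior: Gamma(shape = 1.6+4 = 5.6, rate = 1.1+16.3 = 17.4).
Mode = (α−1)/β = 4.6/17.4 = 0.2644.
Mean = α/β = 5.6/17.4 = 0.3218.
Quadratic loss ⇒ the optimal estimator is the posterior mean.

0.3218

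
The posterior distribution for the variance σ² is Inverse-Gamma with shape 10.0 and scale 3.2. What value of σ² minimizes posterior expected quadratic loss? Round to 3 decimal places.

Mode = β/(α+1) = 3.2/11.0 = 0.291.
Mean = β/(α−1) = 3.2/9.0 = 0.356.
Quadratic loss ⇒ the optimal estimator is the posterior mean.

0.356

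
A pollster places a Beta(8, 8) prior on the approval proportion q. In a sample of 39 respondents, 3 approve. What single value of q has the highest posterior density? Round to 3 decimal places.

0.189

Posterior: Beta(8+3, 8+36) = Beta(11, 44).
Mode = (11−1)/(11+44−2) = 10/53 = 0.189.
Mean = 11/(11+44) = 11/55 = 0.200.
This is the posterior mode — the MAP estimate.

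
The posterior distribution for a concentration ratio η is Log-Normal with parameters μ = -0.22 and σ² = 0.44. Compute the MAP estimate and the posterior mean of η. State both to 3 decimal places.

MAP = 0.517; posterior mean = 1.000

Mode = exp(μ − σ²) = exp(-0.66) = 0.517.
Mean = exp(μ + σ²/2) = exp(0.000) = 1.000.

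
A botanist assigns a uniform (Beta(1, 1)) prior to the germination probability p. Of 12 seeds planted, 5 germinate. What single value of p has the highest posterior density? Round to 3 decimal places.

Posterior: Beta(1+5, 1+7) = Beta(6, 8).
Mode = (6−1)/(6+8−2) = 5/12 = 0.417.
With a flat prior the MAP equals the MLE, 5/12.
Mean = 6/(6+8) = 6/14 = 0.429.
This is the posterior mode — the MAP estimate.

0.417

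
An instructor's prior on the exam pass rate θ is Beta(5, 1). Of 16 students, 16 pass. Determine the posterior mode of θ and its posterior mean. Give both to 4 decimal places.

Posterior: Beta(5+16, 1+0) = Beta(21, 1).
Since β = 1 ≤ 1 and α > 1, the Beta density is monotone increasing on [0,1]; the mode is at 1.
Mean = 21/(21+1) = 0.9545.
The mean is pulled below the mode by the posterior's left skew.

MAP = 1.0000; posterior mean = 0.9545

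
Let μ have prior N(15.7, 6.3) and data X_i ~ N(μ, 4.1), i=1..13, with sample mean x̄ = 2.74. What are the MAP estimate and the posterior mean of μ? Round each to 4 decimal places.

MAP = 3.3579; posterior mean = 3.3579

Posterior for μ is Normal. Precision-weighted mean: (1/6.3·15.7 + 13/4.1·2.74) / (1/6.3 + 13/4.1) = 3.3579.
A Normal posterior is symmetric, so mode = mean.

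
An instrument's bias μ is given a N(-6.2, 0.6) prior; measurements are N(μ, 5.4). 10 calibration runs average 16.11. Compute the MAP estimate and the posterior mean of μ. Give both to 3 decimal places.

MAP estimate = 5.542, posterior mean = 5.542

Posterior for μ is Normal. Precision-weighted mean: (1/0.6·-6.2 + 10/5.4·16.11) / (1/0.6 + 10/5.4) = 5.542.
A Normal posterior is symmetric, so mode = mean.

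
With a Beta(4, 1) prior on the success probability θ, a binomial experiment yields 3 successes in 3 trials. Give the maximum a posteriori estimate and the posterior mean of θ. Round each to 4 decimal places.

MAP = 1.0000, posterior mean = 0.8750

Posterior: Beta(4+3, 1+0) = Beta(7, 1).
Since β = 1 ≤ 1 and α > 1, the Beta density is monotone increasing on [0,1]; the mode is at 1.
Mean = 7/(7+1) = 0.8750.
Mode > mean: the posterior has a left tail.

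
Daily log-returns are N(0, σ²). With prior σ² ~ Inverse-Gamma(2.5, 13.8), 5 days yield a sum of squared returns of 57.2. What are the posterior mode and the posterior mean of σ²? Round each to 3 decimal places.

MAP: 7.067. Posterior mean: 10.600.

Posterior: Inverse-Gamma(shape = 2.5+5/2 = 5.0, scale = 13.8+57.2/2 = 42.4).
Mode = β/(α+1) = 42.4/6.0 = 7.067.
Mean = β/(α−1) = 42.4/4.0 = 10.600.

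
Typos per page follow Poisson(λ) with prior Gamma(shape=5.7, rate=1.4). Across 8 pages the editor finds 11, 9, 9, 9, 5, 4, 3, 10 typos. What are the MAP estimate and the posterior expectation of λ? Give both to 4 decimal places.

Σ counts = 60. Posterior: Gamma(shape = 5.7+60 = 65.7, rate = 1.4+8 = 9.4).
Mode = (α−1)/β = 64.7/9.4 = 6.8830.
Mean = α/β = 65.7/9.4 = 6.9894.
The mean is pulled above the mode by the posterior's right skew.

MAP estimate = 6.8830, posterior expectation = 6.9894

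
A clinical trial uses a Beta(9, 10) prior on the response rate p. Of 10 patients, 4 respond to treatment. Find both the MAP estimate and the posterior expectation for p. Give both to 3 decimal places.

p_MAP = 0.444, E[p|data] = 0.448

Posterior: Beta(9+4, 10+6) = Beta(13, 16).
Mode = (13−1)/(13+16−2) = 12/27 = 0.444.
Mean = 13/(13+16) = 13/29 = 0.448.
Mean > mode: the posterior has a right tail.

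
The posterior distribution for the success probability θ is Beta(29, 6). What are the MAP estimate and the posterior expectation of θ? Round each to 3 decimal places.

MAP: 0.848. Posterior mean: 0.829.

Mode = (29−1)/(29+6−2) = 28/33 = 0.848.
Mean = 29/(29+6) = 29/35 = 0.829.
Left-skewed posterior ⇒ mean < mode.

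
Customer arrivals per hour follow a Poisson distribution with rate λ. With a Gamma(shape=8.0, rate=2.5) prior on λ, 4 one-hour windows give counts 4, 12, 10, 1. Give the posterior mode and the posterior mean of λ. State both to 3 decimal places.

Σ counts = 27. Posterior: Gamma(shape = 8.0+27 = 35.0, rate = 2.5+4 = 6.5).
Mode = (α−1)/β = 34.0/6.5 = 5.231.
Mean = α/β = 35.0/6.5 = 5.385.

MAP = 5.231, posterior mean = 5.385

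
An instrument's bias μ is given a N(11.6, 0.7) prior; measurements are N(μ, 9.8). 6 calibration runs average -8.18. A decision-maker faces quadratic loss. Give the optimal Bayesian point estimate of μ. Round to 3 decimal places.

Posterior for μ is Normal. Precision-weighted mean: (1/0.7·11.6 + 6/9.8·-8.18) / (1/0.7 + 6/9.8) = 5.666.
A Normal posterior is symmetric, so mode = mean.
Quadratic loss ⇒ the optimal estimator is the posterior mean.

5.666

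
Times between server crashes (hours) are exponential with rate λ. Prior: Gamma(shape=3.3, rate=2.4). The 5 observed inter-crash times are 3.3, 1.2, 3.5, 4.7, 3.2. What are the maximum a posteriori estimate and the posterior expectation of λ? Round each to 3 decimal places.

Σ times = 15.9. Posterior: Gamma(shape = 3.3+5 = 8.3, rate = 2.4+15.9 = 18.3).
Mode = (α−1)/β = 7.3/18.3 = 0.399.
Mean = α/β = 8.3/18.3 = 0.454.
Right-skewed posterior ⇒ mode < mean.

MAP = 0.399, posterior mean = 0.454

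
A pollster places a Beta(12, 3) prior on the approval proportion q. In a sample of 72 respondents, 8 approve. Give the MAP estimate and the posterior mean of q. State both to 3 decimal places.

MAP: 0.224. Posterior mean: 0.230.

Posterior: Beta(12+8, 3+64) = Beta(20, 67).
Mode = (20−1)/(20+67−2) = 19/85 = 0.224.
Mean = 20/(20+67) = 20/87 = 0.230.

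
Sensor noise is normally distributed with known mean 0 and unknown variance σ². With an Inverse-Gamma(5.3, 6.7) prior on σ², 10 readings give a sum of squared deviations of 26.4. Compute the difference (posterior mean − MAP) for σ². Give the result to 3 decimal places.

0.379

Posterior: Inverse-Gamma(shape = 5.3+10/2 = 10.3, scale = 6.7+26.4/2 = 19.9).
Mode = β/(α+1) = 19.9/11.3 = 1.761.
Mean = β/(α−1) = 19.9/9.3 = 2.140.
Difference = 2.140 − 1.761 = 0.379.
The posterior is right-skewed, so the mean exceeds the mode.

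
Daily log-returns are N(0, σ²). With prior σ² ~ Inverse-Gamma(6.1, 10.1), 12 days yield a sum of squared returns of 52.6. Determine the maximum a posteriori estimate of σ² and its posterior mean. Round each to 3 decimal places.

Posterior: Inverse-Gamma(shape = 6.1+12/2 = 12.1, scale = 10.1+52.6/2 = 36.4).
Mode = β/(α+1) = 36.4/13.1 = 2.779.
Mean = β/(α−1) = 36.4/11.1 = 3.279.

MAP = 2.779; posterior mean = 3.279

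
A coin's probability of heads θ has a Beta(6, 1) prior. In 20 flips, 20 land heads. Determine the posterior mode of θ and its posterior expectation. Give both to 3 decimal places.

Posterior: Beta(6+20, 1+0) = Beta(26, 1).
Since β = 1 ≤ 1 and α > 1, the Beta density is monotone increasing on [0,1]; the mode is at 1.
Mean = 26/(26+1) = 0.963.
The mean is pulled below the mode by the posterior's left skew.

MAP = 1.000, posterior mean = 0.963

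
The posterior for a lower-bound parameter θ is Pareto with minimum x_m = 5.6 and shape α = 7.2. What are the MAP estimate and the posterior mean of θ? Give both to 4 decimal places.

The Pareto density is strictly decreasing on [x_m, ∞), so the mode is x_m = 5.6000.
Mean = α·x_m/(α−1) = 7.2·5.6/6.2 = 6.5032.
The mean is pulled above the mode by the posterior's right skew.

MAP = 5.6000; posterior mean = 6.5032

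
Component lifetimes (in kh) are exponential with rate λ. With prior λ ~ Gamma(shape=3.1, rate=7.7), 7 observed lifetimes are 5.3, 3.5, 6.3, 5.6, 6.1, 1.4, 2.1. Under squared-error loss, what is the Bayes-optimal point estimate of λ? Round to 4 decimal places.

0.2658

Σ times = 30.3. Posterior: Gamma(shape = 3.1+7 = 10.1, rate = 7.7+30.3 = 38.0).
Mode = (α−1)/β = 9.1/38.0 = 0.2395.
Mean = α/β = 10.1/38.0 = 0.2658.
Squared-error loss ⇒ the optimal estimator is the posterior mean.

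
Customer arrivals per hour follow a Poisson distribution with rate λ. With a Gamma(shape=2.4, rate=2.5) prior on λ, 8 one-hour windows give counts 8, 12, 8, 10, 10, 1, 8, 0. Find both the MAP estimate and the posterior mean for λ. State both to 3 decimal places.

MAP estimate = 5.562, posterior mean = 5.657

Σ counts = 57. Posterior: Gamma(shape = 2.4+57 = 59.4, rate = 2.5+8 = 10.5).
Mode = (α−1)/β = 58.4/10.5 = 5.562.
Mean = α/β = 59.4/10.5 = 5.657.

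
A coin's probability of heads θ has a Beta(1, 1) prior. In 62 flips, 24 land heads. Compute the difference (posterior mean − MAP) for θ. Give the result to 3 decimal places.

Posterior: Beta(1+24, 1+38) = Beta(25, 39).
Mode = (25−1)/(25+39−2) = 24/62 = 0.387.
Mean = 25/(25+39) = 25/64 = 0.391.
Difference = 0.391 − 0.387 = 0.004.
Right-skewed posterior ⇒ mode < mean.

0.004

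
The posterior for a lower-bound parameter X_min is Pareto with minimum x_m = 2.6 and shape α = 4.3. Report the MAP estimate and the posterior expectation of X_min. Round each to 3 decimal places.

MAP: 2.600. Posterior mean: 3.388.

The Pareto density is strictly decreasing on [x_m, ∞), so the mode is x_m = 2.600.
Mean = α·x_m/(α−1) = 4.3·2.6/3.3 = 3.388.
Mean > mode: the posterior has a right tail.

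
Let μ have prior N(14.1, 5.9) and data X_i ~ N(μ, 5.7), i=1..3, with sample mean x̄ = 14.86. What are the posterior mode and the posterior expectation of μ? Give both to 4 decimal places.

μ_MAP = 14.6749, E[μ|data] = 14.6749

Posterior for μ is Normal. Precision-weighted mean: (1/5.9·14.1 + 3/5.7·14.86) / (1/5.9 + 3/5.7) = 14.6749.
A Normal posterior is symmetric, so mode = mean.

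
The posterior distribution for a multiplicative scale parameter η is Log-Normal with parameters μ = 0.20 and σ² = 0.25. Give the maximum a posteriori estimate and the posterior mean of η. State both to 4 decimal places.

Mode = exp(μ − σ²) = exp(-0.05) = 0.9512.
Mean = exp(μ + σ²/2) = exp(0.325) = 1.3840.
The posterior is right-skewed, so the mean exceeds the mode.

MAP = 0.9512, posterior mean = 1.3840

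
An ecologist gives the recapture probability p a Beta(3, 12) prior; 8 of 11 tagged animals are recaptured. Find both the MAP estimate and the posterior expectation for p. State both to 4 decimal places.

Posterior: Beta(3+8, 12+3) = Beta(11, 15).
Mode = (11−1)/(11+15−2) = 10/24 = 0.4167.
Mean = 11/(11+15) = 11/26 = 0.4231.
The posterior is right-skewed, so the mean exceeds the mode.

MAP = 0.4167, posterior mean = 0.4231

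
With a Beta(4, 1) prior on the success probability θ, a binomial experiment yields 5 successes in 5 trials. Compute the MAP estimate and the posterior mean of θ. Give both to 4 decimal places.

Posterior: Beta(4+5, 1+0) = Beta(9, 1).
Since β = 1 ≤ 1 and α > 1, the Beta density is monotone increasing on [0,1]; the mode is at 1.
Mean = 9/(9+1) = 0.9000.

θ_MAP = 1.0000, E[θ|data] = 0.9000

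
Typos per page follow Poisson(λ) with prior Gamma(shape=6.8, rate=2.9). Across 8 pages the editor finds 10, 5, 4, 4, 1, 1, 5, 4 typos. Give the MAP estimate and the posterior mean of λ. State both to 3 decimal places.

Σ counts = 34. Posterior: Gamma(shape = 6.8+34 = 40.8, rate = 2.9+8 = 10.9).
Mode = (α−1)/β = 39.8/10.9 = 3.651.
Mean = α/β = 40.8/10.9 = 3.743.

MAP estimate = 3.651, posterior mean = 3.743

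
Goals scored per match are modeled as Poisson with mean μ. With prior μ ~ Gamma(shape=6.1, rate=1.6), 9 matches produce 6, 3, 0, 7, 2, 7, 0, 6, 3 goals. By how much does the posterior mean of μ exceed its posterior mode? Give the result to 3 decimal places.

0.094

Σ counts = 34. Posterior: Gamma(shape = 6.1+34 = 40.1, rate = 1.6+9 = 10.6).
Mode = (α−1)/β = 39.1/10.6 = 3.689.
Mean = α/β = 40.1/10.6 = 3.783.
Difference = 3.783 − 3.689 = 0.094.
The mean is pulled above the mode by the posterior's right skew.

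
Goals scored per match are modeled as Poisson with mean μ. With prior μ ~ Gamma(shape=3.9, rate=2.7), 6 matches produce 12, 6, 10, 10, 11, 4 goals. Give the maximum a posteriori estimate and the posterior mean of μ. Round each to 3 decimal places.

Σ counts = 53. Posterior: Gamma(shape = 3.9+53 = 56.9, rate = 2.7+6 = 8.7).
Mode = (α−1)/β = 55.9/8.7 = 6.425.
Mean = α/β = 56.9/8.7 = 6.540.

MAP = 6.425, posterior mean = 6.540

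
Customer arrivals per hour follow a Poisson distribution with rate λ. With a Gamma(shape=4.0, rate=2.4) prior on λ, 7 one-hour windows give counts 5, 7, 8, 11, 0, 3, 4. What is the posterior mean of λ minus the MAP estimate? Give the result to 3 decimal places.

Σ counts = 38. Posterior: Gamma(shape = 4.0+38 = 42.0, rate = 2.4+7 = 9.4).
Mode = (α−1)/β = 41.0/9.4 = 4.362.
Mean = α/β = 42.0/9.4 = 4.468.
Difference = 4.468 − 4.362 = 0.106.

0.106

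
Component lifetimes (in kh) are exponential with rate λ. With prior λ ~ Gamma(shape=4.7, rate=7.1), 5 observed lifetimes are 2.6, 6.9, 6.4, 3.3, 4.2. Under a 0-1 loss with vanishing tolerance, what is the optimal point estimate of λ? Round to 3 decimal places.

Σ times = 23.4. Posterior: Gamma(shape = 4.7+5 = 9.7, rate = 7.1+23.4 = 30.5).
Mode = (α−1)/β = 8.7/30.5 = 0.285.
Mean = α/β = 9.7/30.5 = 0.318.
This is the posterior mode — the MAP estimate.

0.285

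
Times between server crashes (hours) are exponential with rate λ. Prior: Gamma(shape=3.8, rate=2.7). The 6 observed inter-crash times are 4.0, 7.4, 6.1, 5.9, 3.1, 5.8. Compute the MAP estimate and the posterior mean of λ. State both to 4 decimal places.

MAP = 0.2514, posterior mean = 0.2800

Σ times = 32.3. Posterior: Gamma(shape = 3.8+6 = 9.8, rate = 2.7+32.3 = 35.0).
Mode = (α−1)/β = 8.8/35.0 = 0.2514.
Mean = α/β = 9.8/35.0 = 0.2800.
The mean is pulled above the mode by the posterior's right skew.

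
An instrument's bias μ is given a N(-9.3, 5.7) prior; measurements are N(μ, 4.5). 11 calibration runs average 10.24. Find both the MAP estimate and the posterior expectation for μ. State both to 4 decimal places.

Posterior for μ is Normal. Precision-weighted mean: (1/5.7·-9.3 + 11/4.5·10.24) / (1/5.7 + 11/4.5) = 8.9315.
A Normal posterior is symmetric, so mode = mean.

MAP: 8.9315. Posterior mean: 8.9315.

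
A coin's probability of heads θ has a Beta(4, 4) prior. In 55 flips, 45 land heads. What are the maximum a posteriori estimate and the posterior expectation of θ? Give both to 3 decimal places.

maximum a posteriori estimate = 0.787, posterior expectation = 0.778

Posterior: Beta(4+45, 4+10) = Beta(49, 14).
Mode = (49−1)/(49+14−2) = 48/61 = 0.787.
Mean = 49/(49+14) = 49/63 = 0.778.
Mode > mean: the posterior has a left tail.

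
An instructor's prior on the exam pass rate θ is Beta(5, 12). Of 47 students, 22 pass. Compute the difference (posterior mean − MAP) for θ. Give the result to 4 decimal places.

Posterior: Beta(5+22, 12+25) = Beta(27, 37).
Mode = (27−1)/(27+37−2) = 26/62 = 0.4194.
Mean = 27/(27+37) = 27/64 = 0.4219.
Difference = 0.4219 − 0.4194 = 0.0025.
Mean > mode: the posterior has a right tail.

0.0025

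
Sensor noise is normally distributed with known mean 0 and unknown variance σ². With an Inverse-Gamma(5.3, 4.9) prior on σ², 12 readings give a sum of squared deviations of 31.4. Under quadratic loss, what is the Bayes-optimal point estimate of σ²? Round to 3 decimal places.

2.000

Posterior: Inverse-Gamma(shape = 5.3+12/2 = 11.3, scale = 4.9+31.4/2 = 20.6).
Mode = β/(α+1) = 20.6/12.3 = 1.675.
Mean = β/(α−1) = 20.6/10.3 = 2.000.
Quadratic loss ⇒ the optimal estimator is the posterior mean.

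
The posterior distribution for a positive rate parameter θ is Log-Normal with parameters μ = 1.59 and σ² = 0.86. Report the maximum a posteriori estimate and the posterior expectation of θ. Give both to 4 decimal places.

Mode = exp(μ − σ²) = exp(0.73) = 2.0751.
Mean = exp(μ + σ²/2) = exp(2.020) = 7.5383.
Right-skewed posterior ⇒ mode < mean.

MAP = 2.0751; posterior mean = 7.5383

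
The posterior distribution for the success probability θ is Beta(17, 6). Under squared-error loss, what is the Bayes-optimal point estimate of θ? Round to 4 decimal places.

0.7391

Mode = (17−1)/(17+6−2) = 16/21 = 0.7619.
Mean = 17/(17+6) = 17/23 = 0.7391.
Squared-error loss ⇒ the optimal estimator is the posterior mean.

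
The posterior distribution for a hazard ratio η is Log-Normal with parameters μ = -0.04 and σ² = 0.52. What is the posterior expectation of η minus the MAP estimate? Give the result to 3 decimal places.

Mode = exp(μ − σ²) = exp(-0.56) = 0.571.
Mean = exp(μ + σ²/2) = exp(0.220) = 1.246.
Difference = 1.246 − 0.571 = 0.675.
The mean is pulled above the mode by the posterior's right skew.

0.675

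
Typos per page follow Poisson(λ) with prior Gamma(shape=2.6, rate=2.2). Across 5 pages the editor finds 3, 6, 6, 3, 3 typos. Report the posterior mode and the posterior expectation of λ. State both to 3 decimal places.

MAP = 3.139, posterior mean = 3.278

Σ counts = 21. Posterior: Gamma(shape = 2.6+21 = 23.6, rate = 2.2+5 = 7.2).
Mode = (α−1)/β = 22.6/7.2 = 3.139.
Mean = α/β = 23.6/7.2 = 3.278.
The posterior is right-skewed, so the mean exceeds the mode.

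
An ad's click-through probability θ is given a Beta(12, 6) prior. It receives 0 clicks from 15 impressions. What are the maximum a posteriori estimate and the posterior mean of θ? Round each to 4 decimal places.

Posterior: Beta(12+0, 6+15) = Beta(12, 21).
Mode = (12−1)/(12+21−2) = 11/31 = 0.3548.
Mean = 12/(12+21) = 12/33 = 0.3636.
The posterior is right-skewed, so the mean exceeds the mode.

MAP: 0.3548. Posterior mean: 0.3636.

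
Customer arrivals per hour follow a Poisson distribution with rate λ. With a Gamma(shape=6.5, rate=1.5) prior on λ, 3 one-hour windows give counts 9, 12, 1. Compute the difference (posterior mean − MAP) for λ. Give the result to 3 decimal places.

0.222

Σ counts = 22. Posterior: Gamma(shape = 6.5+22 = 28.5, rate = 1.5+3 = 4.5).
Mode = (α−1)/β = 27.5/4.5 = 6.111.
Mean = α/β = 28.5/4.5 = 6.333.
Difference = 6.333 − 6.111 = 0.222.
Right-skewed posterior ⇒ mode < mean.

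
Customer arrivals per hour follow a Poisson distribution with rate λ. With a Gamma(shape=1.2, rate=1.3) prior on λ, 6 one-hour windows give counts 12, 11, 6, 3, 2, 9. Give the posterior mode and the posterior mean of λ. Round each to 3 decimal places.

MAP: 5.918. Posterior mean: 6.055.

Σ counts = 43. Posterior: Gamma(shape = 1.2+43 = 44.2, rate = 1.3+6 = 7.3).
Mode = (α−1)/β = 43.2/7.3 = 5.918.
Mean = α/β = 44.2/7.3 = 6.055.
Mean > mode: the posterior has a right tail.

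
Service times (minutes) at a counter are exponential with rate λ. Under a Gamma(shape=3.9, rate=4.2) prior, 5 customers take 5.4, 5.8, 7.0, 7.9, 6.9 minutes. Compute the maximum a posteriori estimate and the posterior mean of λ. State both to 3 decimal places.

Σ times = 33.0. Posterior: Gamma(shape = 3.9+5 = 8.9, rate = 4.2+33.0 = 37.2).
Mode = (α−1)/β = 7.9/37.2 = 0.212.
Mean = α/β = 8.9/37.2 = 0.239.
The posterior is right-skewed, so the mean exceeds the mode.

maximum a posteriori estimate = 0.212, posterior mean = 0.239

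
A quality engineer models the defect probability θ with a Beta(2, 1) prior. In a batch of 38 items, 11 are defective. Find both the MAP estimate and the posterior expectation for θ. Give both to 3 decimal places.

Posterior: Beta(2+11, 1+27) = Beta(13, 28).
Mode = (13−1)/(13+28−2) = 12/39 = 0.308.
Mean = 13/(13+28) = 13/41 = 0.317.
The mean is pulled above the mode by the posterior's right skew.

θ_MAP = 0.308, E[θ|data] = 0.317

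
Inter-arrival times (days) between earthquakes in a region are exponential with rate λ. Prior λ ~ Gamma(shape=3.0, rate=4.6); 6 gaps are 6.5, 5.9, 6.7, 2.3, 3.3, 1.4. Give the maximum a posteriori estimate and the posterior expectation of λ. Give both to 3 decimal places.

Σ times = 26.1. Posterior: Gamma(shape = 3.0+6 = 9.0, rate = 4.6+26.1 = 30.7).
Mode = (α−1)/β = 8.0/30.7 = 0.261.
Mean = α/β = 9.0/30.7 = 0.293.

MAP: 0.261. Posterior mean: 0.293.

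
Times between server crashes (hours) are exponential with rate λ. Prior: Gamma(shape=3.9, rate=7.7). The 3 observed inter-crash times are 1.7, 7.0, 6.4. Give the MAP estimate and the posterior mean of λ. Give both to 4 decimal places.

Σ times = 15.1. Posterior: Gamma(shape = 3.9+3 = 6.9, rate = 7.7+15.1 = 22.8).
Mode = (α−1)/β = 5.9/22.8 = 0.2588.
Mean = α/β = 6.9/22.8 = 0.3026.

MAP = 0.2588; posterior mean = 0.3026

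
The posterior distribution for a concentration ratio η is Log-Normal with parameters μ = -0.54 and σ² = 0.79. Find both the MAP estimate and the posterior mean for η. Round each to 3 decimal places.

MAP: 0.264. Posterior mean: 0.865.

Mode = exp(μ − σ²) = exp(-1.33) = 0.264.
Mean = exp(μ + σ²/2) = exp(-0.145) = 0.865.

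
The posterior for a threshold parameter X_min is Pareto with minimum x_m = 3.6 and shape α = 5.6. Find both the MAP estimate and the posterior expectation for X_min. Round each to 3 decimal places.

MAP estimate = 3.600, posterior expectation = 4.383

The Pareto density is strictly decreasing on [x_m, ∞), so the mode is x_m = 3.600.
Mean = α·x_m/(α−1) = 5.6·3.6/4.6 = 4.383.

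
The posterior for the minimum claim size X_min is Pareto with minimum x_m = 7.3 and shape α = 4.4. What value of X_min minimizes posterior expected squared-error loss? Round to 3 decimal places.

The Pareto density is strictly decreasing on [x_m, ∞), so the mode is x_m = 7.300.
Mean = α·x_m/(α−1) = 4.4·7.3/3.4 = 9.447.
Squared-error loss ⇒ the optimal estimator is the posterior mean.

9.447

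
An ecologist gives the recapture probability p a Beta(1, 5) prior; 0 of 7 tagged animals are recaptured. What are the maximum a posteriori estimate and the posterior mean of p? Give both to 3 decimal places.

Posterior: Beta(1+0, 5+7) = Beta(1, 12).
Since α = 1 ≤ 1 and β > 1, the Beta density is monotone decreasing on [0,1]; the mode is at 0.
Mean = 1/(1+12) = 0.077.

MAP = 0.000, posterior mean = 0.077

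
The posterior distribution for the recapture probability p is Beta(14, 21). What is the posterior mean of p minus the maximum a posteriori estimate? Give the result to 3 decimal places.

0.006

Mode = (14−1)/(14+21−2) = 13/33 = 0.394.
Mean = 14/(14+21) = 14/35 = 0.400.
Difference = 0.400 − 0.394 = 0.006.
The mean is pulled above the mode by the posterior's right skew.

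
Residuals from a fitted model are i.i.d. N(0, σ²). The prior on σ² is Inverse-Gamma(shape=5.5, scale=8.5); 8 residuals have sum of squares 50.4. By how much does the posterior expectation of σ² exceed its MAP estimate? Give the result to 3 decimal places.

Posterior: Inverse-Gamma(shape = 5.5+8/2 = 9.5, scale = 8.5+50.4/2 = 33.7).
Mode = β/(α+1) = 33.7/10.5 = 3.210.
Mean = β/(α−1) = 33.7/8.5 = 3.965.
Difference = 3.965 − 3.210 = 0.755.
Right-skewed posterior ⇒ mode < mean.

0.755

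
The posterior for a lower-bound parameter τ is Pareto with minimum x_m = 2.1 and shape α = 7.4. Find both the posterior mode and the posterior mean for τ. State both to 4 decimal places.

The Pareto density is strictly decreasing on [x_m, ∞), so the mode is x_m = 2.1000.
Mean = α·x_m/(α−1) = 7.4·2.1/6.4 = 2.4281.
Mean > mode: the posterior has a right tail.

τ_MAP = 2.1000, E[τ|data] = 2.4281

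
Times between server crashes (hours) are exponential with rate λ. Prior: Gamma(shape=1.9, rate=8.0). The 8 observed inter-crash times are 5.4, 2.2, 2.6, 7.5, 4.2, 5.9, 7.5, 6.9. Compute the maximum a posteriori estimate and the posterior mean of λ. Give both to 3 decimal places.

Σ times = 42.2. Posterior: Gamma(shape = 1.9+8 = 9.9, rate = 8.0+42.2 = 50.2).
Mode = (α−1)/β = 8.9/50.2 = 0.177.
Mean = α/β = 9.9/50.2 = 0.197.
Right-skewed posterior ⇒ mode < mean.

λ_MAP = 0.177, E[λ|data] = 0.197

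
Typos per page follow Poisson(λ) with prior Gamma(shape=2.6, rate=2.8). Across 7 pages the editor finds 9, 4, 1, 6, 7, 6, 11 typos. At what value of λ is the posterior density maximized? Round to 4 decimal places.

4.6531

Σ counts = 44. Posterior: Gamma(shape = 2.6+44 = 46.6, rate = 2.8+7 = 9.8).
Mode = (α−1)/β = 45.6/9.8 = 4.6531.
Mean = α/β = 46.6/9.8 = 4.7551.
This is the posterior mode — the MAP estimate.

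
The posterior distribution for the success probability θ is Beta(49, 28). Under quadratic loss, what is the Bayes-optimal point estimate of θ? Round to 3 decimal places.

Mode = (49−1)/(49+28−2) = 48/75 = 0.640.
Mean = 49/(49+28) = 49/77 = 0.636.
Quadratic loss ⇒ the optimal estimator is the posterior mean.

0.636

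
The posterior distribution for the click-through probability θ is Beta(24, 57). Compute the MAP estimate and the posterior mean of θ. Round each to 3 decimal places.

MAP = 0.291; posterior mean = 0.296

Mode = (24−1)/(24+57−2) = 23/79 = 0.291.
Mean = 24/(24+57) = 24/81 = 0.296.
The posterior is right-skewed, so the mean exceeds the mode.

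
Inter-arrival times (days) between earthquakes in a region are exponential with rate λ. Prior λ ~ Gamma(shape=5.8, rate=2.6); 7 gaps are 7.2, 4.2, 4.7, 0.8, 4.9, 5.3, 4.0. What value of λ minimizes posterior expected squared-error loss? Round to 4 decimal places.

0.3798

Σ times = 31.1. Posterior: Gamma(shape = 5.8+7 = 12.8, rate = 2.6+31.1 = 33.7).
Mode = (α−1)/β = 11.8/33.7 = 0.3501.
Mean = α/β = 12.8/33.7 = 0.3798.
Squared-error loss ⇒ the optimal estimator is the posterior mean.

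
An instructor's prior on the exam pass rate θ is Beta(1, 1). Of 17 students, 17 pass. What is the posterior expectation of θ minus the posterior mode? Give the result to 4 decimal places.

Posterior: Beta(1+17, 1+0) = Beta(18, 1).
Since β = 1 ≤ 1 and α > 1, the Beta density is monotone increasing on [0,1]; the mode is at 1.
Mean = 18/(18+1) = 0.9474.
Difference = 0.9474 − 1.0000 = -0.0526.

-0.0526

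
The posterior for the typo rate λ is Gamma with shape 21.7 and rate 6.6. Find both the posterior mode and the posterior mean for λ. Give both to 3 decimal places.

Mode = (α−1)/β = 20.7/6.6 = 3.136.
Mean = α/β = 21.7/6.6 = 3.288.

MAP = 3.136; posterior mean = 3.288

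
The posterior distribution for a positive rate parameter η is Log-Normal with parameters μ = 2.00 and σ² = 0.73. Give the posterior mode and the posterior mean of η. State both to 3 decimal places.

MAP = 3.561, posterior mean = 10.644

Mode = exp(μ − σ²) = exp(1.27) = 3.561.
Mean = exp(μ + σ²/2) = exp(2.365) = 10.644.
Right-skewed posterior ⇒ mode < mean.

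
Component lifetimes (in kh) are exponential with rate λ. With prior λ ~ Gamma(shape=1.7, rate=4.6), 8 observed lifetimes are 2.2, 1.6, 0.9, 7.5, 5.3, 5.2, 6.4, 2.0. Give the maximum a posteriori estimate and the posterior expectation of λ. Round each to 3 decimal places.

MAP = 0.244; posterior mean = 0.272

Σ times = 31.1. Posterior: Gamma(shape = 1.7+8 = 9.7, rate = 4.6+31.1 = 35.7).
Mode = (α−1)/β = 8.7/35.7 = 0.244.
Mean = α/β = 9.7/35.7 = 0.272.
The posterior is right-skewed, so the mean exceeds the mode.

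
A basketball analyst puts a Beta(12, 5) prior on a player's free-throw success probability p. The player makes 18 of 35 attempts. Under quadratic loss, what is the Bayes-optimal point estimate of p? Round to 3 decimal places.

Posterior: Beta(12+18, 5+17) = Beta(30, 22).
Mode = (30−1)/(30+22−2) = 29/50 = 0.580.
Mean = 30/(30+22) = 30/52 = 0.577.
Quadratic loss ⇒ the optimal estimator is the posterior mean.

0.577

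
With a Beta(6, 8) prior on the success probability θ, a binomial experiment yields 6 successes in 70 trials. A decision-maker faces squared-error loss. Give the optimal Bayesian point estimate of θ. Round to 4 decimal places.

Posterior: Beta(6+6, 8+64) = Beta(12, 72).
Mode = (12−1)/(12+72−2) = 11/82 = 0.1341.
Mean = 12/(12+72) = 12/84 = 0.1429.
Squared-error loss ⇒ the optimal estimator is the posterior mean.

0.1429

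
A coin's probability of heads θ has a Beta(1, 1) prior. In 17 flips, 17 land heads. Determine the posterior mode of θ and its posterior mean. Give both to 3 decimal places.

Posterior: Beta(1+17, 1+0) = Beta(18, 1).
Since β = 1 ≤ 1 and α > 1, the Beta density is monotone increasing on [0,1]; the mode is at 1.
Mean = 18/(18+1) = 0.947.
The mean is pulled below the mode by the posterior's left skew.

MAP: 1.000. Posterior mean: 0.947.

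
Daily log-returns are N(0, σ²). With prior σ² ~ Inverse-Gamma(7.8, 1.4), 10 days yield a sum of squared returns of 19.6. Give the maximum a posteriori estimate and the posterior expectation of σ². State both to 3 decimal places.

MAP = 0.812, posterior mean = 0.949

Posterior: Inverse-Gamma(shape = 7.8+10/2 = 12.8, scale = 1.4+19.6/2 = 11.2).
Mode = β/(α+1) = 11.2/13.8 = 0.812.
Mean = β/(α−1) = 11.2/11.8 = 0.949.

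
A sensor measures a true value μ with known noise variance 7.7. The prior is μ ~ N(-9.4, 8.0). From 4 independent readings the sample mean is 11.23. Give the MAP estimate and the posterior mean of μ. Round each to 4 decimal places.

Posterior for μ is Normal. Precision-weighted mean: (1/8.0·-9.4 + 4/7.7·11.23) / (1/8.0 + 4/7.7) = 7.2287.
A Normal posterior is symmetric, so mode = mean.

μ_MAP = 7.2287, E[μ|data] = 7.2287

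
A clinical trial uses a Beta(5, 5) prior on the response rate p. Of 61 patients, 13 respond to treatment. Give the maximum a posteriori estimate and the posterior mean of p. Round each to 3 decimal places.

Posterior: Beta(5+13, 5+48) = Beta(18, 53).
Mode = (18−1)/(18+53−2) = 17/69 = 0.246.
Mean = 18/(18+53) = 18/71 = 0.254.

MAP = 0.246, posterior mean = 0.254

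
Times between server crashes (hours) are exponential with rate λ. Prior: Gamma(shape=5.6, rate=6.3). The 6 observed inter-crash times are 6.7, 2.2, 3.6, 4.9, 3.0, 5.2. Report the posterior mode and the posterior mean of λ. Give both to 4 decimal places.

posterior mode = 0.3323, posterior mean = 0.3636

Σ times = 25.6. Posterior: Gamma(shape = 5.6+6 = 11.6, rate = 6.3+25.6 = 31.9).
Mode = (α−1)/β = 10.6/31.9 = 0.3323.
Mean = α/β = 11.6/31.9 = 0.3636.
Mean > mode: the posterior has a right tail.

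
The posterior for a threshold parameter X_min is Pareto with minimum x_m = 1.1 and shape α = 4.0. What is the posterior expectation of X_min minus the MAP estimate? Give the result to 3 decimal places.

0.367

The Pareto density is strictly decreasing on [x_m, ∞), so the mode is x_m = 1.100.
Mean = α·x_m/(α−1) = 4.0·1.1/3.0 = 1.467.
Difference = 1.467 − 1.100 = 0.367.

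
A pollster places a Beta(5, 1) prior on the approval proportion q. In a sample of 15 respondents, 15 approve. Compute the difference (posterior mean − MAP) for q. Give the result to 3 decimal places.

-0.048

Posterior: Beta(5+15, 1+0) = Beta(20, 1).
Since β = 1 ≤ 1 and α > 1, the Beta density is monotone increasing on [0,1]; the mode is at 1.
Mean = 20/(20+1) = 0.952.
Difference = 0.952 − 1.000 = -0.048.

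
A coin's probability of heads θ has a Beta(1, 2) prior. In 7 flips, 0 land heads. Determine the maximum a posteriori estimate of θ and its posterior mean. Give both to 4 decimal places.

Posterior: Beta(1+0, 2+7) = Beta(1, 9).
Since α = 1 ≤ 1 and β > 1, the Beta density is monotone decreasing on [0,1]; the mode is at 0.
Mean = 1/(1+9) = 0.1000.
Mean > mode: the posterior has a right tail.

MAP = 0.0000; posterior mean = 0.1000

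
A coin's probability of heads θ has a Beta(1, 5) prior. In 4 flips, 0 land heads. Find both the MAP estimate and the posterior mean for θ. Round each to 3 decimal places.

Posterior: Beta(1+0, 5+4) = Beta(1, 9).
Since α = 1 ≤ 1 and β > 1, the Beta density is monotone decreasing on [0,1]; the mode is at 0.
Mean = 1/(1+9) = 0.100.

MAP = 0.000; posterior mean = 0.100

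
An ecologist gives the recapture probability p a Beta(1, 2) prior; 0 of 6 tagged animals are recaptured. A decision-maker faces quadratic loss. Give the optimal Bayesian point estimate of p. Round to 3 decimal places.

0.111

Posterior: Beta(1+0, 2+6) = Beta(1, 8).
Since α = 1 ≤ 1 and β > 1, the Beta density is monotone decreasing on [0,1]; the mode is at 0.
Mean = 1/(1+8) = 0.111.
Quadratic loss ⇒ the optimal estimator is the posterior mean.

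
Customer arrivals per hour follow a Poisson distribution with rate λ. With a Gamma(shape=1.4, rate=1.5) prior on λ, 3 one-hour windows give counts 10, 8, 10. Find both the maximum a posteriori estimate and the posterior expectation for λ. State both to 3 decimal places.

maximum a posteriori estimate = 6.311, posterior expectation = 6.533

Σ counts = 28. Posterior: Gamma(shape = 1.4+28 = 29.4, rate = 1.5+3 = 4.5).
Mode = (α−1)/β = 28.4/4.5 = 6.311.
Mean = α/β = 29.4/4.5 = 6.533.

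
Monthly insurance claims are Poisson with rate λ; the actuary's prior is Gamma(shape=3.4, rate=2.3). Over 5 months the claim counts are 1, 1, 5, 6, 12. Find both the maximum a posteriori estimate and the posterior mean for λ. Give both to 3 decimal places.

Σ counts = 25. Posterior: Gamma(shape = 3.4+25 = 28.4, rate = 2.3+5 = 7.3).
Mode = (α−1)/β = 27.4/7.3 = 3.753.
Mean = α/β = 28.4/7.3 = 3.890.

MAP = 3.753; posterior mean = 3.890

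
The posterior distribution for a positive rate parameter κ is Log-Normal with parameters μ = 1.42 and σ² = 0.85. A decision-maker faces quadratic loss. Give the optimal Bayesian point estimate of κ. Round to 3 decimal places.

6.328

Mode = exp(μ − σ²) = exp(0.57) = 1.768.
Mean = exp(μ + σ²/2) = exp(1.845) = 6.328.
Quadratic loss ⇒ the optimal estimator is the posterior mean.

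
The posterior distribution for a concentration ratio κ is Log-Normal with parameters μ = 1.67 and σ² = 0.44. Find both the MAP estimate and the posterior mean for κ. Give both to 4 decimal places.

Mode = exp(μ − σ²) = exp(1.23) = 3.4212.
Mean = exp(μ + σ²/2) = exp(1.890) = 6.6194.
Mean > mode: the posterior has a right tail.

κ_MAP = 3.4212, E[κ|data] = 6.6194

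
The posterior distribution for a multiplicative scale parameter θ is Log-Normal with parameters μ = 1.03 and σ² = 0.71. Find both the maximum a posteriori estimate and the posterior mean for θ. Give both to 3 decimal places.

Mode = exp(μ − σ²) = exp(0.32) = 1.377.
Mean = exp(μ + σ²/2) = exp(1.385) = 3.995.

MAP = 1.377; posterior mean = 3.995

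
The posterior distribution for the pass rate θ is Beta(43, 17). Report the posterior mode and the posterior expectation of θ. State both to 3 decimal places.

Mode = (43−1)/(43+17−2) = 42/58 = 0.724.
Mean = 43/(43+17) = 43/60 = 0.717.
The posterior is left-skewed, so the mode exceeds the mean.

MAP: 0.724. Posterior mean: 0.717.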